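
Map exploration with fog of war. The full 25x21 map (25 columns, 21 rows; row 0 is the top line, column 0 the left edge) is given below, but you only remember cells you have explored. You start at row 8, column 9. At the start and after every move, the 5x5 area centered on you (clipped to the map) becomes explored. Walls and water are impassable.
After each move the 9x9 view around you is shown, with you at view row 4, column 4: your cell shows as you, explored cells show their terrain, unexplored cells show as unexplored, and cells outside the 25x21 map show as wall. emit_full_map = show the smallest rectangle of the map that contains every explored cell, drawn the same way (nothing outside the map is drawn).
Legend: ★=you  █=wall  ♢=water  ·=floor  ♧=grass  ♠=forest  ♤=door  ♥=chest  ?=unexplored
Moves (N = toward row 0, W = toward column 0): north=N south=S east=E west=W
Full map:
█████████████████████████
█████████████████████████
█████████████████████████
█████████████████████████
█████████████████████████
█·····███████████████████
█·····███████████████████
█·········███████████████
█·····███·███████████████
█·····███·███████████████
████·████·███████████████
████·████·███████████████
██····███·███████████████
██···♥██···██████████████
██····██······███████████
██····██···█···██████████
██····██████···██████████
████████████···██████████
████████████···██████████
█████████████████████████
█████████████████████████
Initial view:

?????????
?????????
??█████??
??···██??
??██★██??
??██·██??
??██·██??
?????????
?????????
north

?????????
?????????
??█████??
??█████??
??··★██??
??██·██??
??██·██??
??██·██??
?????????

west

?????????
?????????
??██████?
??██████?
??··★·██?
??███·██?
??███·██?
???██·██?
?????????

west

?????????
?????????
??·██████
??·██████
??··★··██
??·███·██
??·███·██
????██·██
?????????

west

?????????
?????????
??··█████
??··█████
??··★···█
??··███·█
??··███·█
?????██·█
?????????

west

?????????
?????????
??···████
??···████
??··★····
??···███·
??···███·
??????██·
?????????

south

?????????
??···████
??···████
??·······
??··★███·
??···███·
??█·████·
?????????
?????????

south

??···████
??···████
??·······
??···███·
??··★███·
??█·████·
??█·███??
?????????
?????????

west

???···███
???···███
??·······
??····███
??··★·███
??██·████
??██·███?
?????????
?????????

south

???···███
??·······
??····███
??····███
??██★████
??██·███?
??····█??
?????????
?????????

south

??·······
??····███
??····███
??██·████
??██★███?
??····█??
??···♥█??
?????????
?????????

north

???···███
??·······
??····███
??····███
??██★████
??██·███?
??····█??
??···♥█??
?????????

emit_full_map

?···██████
?···██████
········██
····███·██
····███·██
██★████·██
██·███????
····█?????
···♥█?????

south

??·······
??····███
??····███
??██·████
??██★███?
??····█??
??···♥█??
?????????
?????????

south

??····███
??····███
??██·████
??██·███?
??··★·█??
??···♥█??
??····█??
?????????
?????????

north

??·······
??····███
??····███
??██·████
??██★███?
??····█??
??···♥█??
??····█??
?????????

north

???···███
??·······
??····███
??····███
??██★████
??██·███?
??····█??
??···♥█??
??····█??

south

??·······
??····███
??····███
??██·████
??██★███?
??····█??
??···♥█??
??····█??
?????????

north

???···███
??·······
??····███
??····███
??██★████
??██·███?
??····█??
??···♥█??
??····█??

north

???···███
???···███
??·······
??····███
??··★·███
??██·████
??██·███?
??····█??
??···♥█??

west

█???···██
█???···██
█?·······
█?·····██
█?··★··██
█?███·███
█?███·███
█??····█?
█??···♥█?

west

██???···█
██???···█
███······
███·····█
███·★···█
██████·██
██████·██
██??····█
██??···♥█

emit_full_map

???···██████
???···██████
█·········██
█·····███·██
█·★···███·██
████·████·██
████·███????
??····█?????
??···♥█?????
??····█?????

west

███???···
███???···
████·····
████·····
████★····
███████·█
███████·█
███??····
███??···♥

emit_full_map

???···██████
???···██████
█·········██
█·····███·██
█★····███·██
████·████·██
████·███????
??····█?????
??···♥█?????
??····█?????


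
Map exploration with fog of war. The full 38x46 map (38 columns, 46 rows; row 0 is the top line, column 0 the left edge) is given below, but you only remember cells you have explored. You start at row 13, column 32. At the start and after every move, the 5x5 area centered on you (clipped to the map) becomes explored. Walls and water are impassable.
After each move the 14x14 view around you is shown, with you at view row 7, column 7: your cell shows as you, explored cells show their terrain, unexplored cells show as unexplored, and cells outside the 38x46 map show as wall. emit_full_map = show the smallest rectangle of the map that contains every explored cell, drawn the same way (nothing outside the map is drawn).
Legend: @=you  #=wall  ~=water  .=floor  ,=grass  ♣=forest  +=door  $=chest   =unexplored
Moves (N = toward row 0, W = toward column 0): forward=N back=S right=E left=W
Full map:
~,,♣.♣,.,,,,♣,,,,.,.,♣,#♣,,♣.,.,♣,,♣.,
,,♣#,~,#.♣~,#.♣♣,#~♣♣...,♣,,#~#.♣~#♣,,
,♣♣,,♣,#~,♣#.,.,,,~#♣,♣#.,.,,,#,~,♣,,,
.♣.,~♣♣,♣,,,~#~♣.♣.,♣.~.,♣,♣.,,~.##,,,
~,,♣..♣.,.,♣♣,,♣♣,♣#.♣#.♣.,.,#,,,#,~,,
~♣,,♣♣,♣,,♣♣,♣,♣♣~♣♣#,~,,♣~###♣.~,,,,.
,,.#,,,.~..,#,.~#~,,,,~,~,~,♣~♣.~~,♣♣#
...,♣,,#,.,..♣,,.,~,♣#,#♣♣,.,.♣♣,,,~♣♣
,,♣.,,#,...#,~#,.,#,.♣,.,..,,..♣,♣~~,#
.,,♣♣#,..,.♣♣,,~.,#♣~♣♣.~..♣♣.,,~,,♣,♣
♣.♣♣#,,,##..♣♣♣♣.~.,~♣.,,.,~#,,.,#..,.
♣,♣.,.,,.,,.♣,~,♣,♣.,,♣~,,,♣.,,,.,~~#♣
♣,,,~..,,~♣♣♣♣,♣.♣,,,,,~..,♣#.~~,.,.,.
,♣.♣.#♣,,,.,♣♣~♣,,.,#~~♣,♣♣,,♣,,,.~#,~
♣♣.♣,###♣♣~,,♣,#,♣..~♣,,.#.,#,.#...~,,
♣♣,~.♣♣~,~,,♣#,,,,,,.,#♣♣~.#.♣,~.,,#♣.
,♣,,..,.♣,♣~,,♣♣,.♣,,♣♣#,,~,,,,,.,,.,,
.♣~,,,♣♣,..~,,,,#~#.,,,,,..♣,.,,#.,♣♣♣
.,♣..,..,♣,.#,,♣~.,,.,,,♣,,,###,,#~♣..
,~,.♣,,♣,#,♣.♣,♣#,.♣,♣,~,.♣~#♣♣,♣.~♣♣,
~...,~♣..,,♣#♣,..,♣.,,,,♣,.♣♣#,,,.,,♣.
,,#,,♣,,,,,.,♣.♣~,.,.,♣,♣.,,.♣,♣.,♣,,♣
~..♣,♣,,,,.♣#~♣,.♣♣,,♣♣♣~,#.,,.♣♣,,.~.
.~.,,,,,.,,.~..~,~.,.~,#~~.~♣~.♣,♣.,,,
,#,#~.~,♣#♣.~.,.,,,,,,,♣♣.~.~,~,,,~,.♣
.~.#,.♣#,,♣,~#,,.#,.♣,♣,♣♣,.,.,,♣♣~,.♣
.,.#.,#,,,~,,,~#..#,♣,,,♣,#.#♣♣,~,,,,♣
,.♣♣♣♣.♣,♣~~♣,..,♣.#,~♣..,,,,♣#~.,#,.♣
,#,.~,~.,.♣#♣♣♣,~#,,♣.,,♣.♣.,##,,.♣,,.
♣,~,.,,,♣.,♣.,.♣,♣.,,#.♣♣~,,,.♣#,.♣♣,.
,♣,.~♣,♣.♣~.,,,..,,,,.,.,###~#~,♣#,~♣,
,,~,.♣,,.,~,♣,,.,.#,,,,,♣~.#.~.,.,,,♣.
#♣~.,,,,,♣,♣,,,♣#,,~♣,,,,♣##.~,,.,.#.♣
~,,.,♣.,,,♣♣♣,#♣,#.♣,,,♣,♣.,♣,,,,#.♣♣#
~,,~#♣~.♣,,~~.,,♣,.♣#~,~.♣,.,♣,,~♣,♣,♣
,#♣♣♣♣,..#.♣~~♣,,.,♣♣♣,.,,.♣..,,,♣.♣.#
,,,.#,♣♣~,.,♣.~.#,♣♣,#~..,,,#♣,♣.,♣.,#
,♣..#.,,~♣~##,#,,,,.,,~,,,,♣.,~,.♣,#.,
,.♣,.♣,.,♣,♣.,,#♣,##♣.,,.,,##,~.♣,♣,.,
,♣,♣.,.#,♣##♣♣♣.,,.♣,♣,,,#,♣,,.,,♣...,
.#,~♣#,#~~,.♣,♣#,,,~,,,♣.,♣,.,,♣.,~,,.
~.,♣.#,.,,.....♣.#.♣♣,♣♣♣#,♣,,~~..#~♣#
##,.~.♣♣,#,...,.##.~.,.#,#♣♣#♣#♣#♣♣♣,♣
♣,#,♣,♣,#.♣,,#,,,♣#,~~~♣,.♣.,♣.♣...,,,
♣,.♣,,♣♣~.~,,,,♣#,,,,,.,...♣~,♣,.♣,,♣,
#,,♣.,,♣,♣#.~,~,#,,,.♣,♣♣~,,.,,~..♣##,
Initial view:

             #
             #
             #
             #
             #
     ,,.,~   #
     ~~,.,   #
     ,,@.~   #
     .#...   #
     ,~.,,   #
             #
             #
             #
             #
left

              
              
              
              
              
     ,,,.,~   
     .~~,.,   
     ♣,@,.~   
     ,.#...   
     ♣,~.,,   
              
              
              
              

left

              
              
              
              
              
     .,,,.,~  
     #.~~,.,  
     ,♣@,,.~  
     #,.#...  
     .♣,~.,,  
              
              
              
              

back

              
              
              
              
     .,,,.,~  
     #.~~,.,  
     ,♣,,,.~  
     #,@#...  
     .♣,~.,,  
     ,,,,.    
              
              
              
              

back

              
              
              
     .,,,.,~  
     #.~~,.,  
     ,♣,,,.~  
     #,.#...  
     .♣@~.,,  
     ,,,,.    
     ,.,,#    
              
              
              
              

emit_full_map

.,,,.,~
#.~~,.,
,♣,,,.~
#,.#...
.♣@~.,,
,,,,.  
,.,,#  

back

              
              
     .,,,.,~  
     #.~~,.,  
     ,♣,,,.~  
     #,.#...  
     .♣,~.,,  
     ,,@,.    
     ,.,,#    
     ###,,    
              
              
              
              

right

              
              
    .,,,.,~   
    #.~~,.,   
    ,♣,,,.~   
    #,.#...   
    .♣,~.,,   
    ,,,@.,    
    ,.,,#.    
    ###,,#    
              
              
              
              

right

             #
             #
   .,,,.,~   #
   #.~~,.,   #
   ,♣,,,.~   #
   #,.#...   #
   .♣,~.,,   #
   ,,,,@,,   #
   ,.,,#.,   #
   ###,,#~   #
             #
             #
             #
             #

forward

             #
             #
             #
   .,,,.,~   #
   #.~~,.,   #
   ,♣,,,.~   #
   #,.#...   #
   .♣,~@,,   #
   ,,,,.,,   #
   ,.,,#.,   #
   ###,,#~   #
             #
             #
             #

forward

             #
             #
             #
             #
   .,,,.,~   #
   #.~~,.,   #
   ,♣,,,.~   #
   #,.#@..   #
   .♣,~.,,   #
   ,,,,.,,   #
   ,.,,#.,   #
   ###,,#~   #
             #
             #

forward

             #
             #
             #
             #
             #
   .,,,.,~   #
   #.~~,.,   #
   ,♣,,@.~   #
   #,.#...   #
   .♣,~.,,   #
   ,,,,.,,   #
   ,.,,#.,   #
   ###,,#~   #
             #

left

              
              
              
              
              
    .,,,.,~   
    #.~~,.,   
    ,♣,@,.~   
    #,.#...   
    .♣,~.,,   
    ,,,,.,,   
    ,.,,#.,   
    ###,,#~   
              

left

              
              
              
              
              
     .,,,.,~  
     #.~~,.,  
     ,♣@,,.~  
     #,.#...  
     .♣,~.,,  
     ,,,,.,,  
     ,.,,#.,  
     ###,,#~  
              

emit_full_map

.,,,.,~
#.~~,.,
,♣@,,.~
#,.#...
.♣,~.,,
,,,,.,,
,.,,#.,
###,,#~

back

              
              
              
              
     .,,,.,~  
     #.~~,.,  
     ,♣,,,.~  
     #,@#...  
     .♣,~.,,  
     ,,,,.,,  
     ,.,,#.,  
     ###,,#~  
              
              

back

              
              
              
     .,,,.,~  
     #.~~,.,  
     ,♣,,,.~  
     #,.#...  
     .♣@~.,,  
     ,,,,.,,  
     ,.,,#.,  
     ###,,#~  
              
              
              

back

              
              
     .,,,.,~  
     #.~~,.,  
     ,♣,,,.~  
     #,.#...  
     .♣,~.,,  
     ,,@,.,,  
     ,.,,#.,  
     ###,,#~  
              
              
              
              

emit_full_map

.,,,.,~
#.~~,.,
,♣,,,.~
#,.#...
.♣,~.,,
,,@,.,,
,.,,#.,
###,,#~


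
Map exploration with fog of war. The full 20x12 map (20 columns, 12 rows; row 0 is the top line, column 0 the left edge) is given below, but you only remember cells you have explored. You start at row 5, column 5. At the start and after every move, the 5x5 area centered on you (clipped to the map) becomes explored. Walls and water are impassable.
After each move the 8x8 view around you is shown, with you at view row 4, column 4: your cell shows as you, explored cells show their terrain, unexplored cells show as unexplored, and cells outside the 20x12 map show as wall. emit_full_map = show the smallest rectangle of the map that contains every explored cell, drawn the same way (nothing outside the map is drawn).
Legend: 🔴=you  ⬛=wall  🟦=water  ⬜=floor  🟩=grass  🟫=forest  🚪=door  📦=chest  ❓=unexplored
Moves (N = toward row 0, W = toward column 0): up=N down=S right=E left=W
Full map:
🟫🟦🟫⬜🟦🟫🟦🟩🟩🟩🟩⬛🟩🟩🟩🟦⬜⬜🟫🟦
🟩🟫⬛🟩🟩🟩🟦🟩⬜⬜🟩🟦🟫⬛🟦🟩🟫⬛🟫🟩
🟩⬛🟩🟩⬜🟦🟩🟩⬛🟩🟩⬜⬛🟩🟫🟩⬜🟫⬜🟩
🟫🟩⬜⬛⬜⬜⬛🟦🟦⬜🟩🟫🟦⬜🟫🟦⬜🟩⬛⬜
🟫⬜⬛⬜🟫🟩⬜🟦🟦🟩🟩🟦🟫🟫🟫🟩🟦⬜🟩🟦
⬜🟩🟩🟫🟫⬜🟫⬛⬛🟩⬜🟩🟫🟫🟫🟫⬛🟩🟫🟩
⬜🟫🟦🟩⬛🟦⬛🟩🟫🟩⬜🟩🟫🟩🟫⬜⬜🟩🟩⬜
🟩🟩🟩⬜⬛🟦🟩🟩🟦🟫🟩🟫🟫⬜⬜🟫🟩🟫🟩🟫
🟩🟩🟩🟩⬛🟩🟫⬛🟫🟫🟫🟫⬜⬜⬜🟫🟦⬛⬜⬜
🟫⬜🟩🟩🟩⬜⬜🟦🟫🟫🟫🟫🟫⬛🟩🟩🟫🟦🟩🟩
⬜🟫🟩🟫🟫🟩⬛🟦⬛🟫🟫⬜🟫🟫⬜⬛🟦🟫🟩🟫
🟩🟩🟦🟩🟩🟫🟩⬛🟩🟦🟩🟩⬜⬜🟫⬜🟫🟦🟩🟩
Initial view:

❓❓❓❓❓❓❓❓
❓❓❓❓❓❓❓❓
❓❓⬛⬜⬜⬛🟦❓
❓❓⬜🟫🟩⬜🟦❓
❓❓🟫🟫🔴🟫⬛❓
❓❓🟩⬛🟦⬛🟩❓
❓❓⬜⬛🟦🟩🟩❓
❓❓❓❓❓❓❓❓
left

❓❓❓❓❓❓❓❓
❓❓❓❓❓❓❓❓
❓❓⬜⬛⬜⬜⬛🟦
❓❓⬛⬜🟫🟩⬜🟦
❓❓🟩🟫🔴⬜🟫⬛
❓❓🟦🟩⬛🟦⬛🟩
❓❓🟩⬜⬛🟦🟩🟩
❓❓❓❓❓❓❓❓

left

⬛❓❓❓❓❓❓❓
⬛❓❓❓❓❓❓❓
⬛❓🟩⬜⬛⬜⬜⬛
⬛❓⬜⬛⬜🟫🟩⬜
⬛❓🟩🟩🔴🟫⬜🟫
⬛❓🟫🟦🟩⬛🟦⬛
⬛❓🟩🟩⬜⬛🟦🟩
⬛❓❓❓❓❓❓❓

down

⬛❓❓❓❓❓❓❓
⬛❓🟩⬜⬛⬜⬜⬛
⬛❓⬜⬛⬜🟫🟩⬜
⬛❓🟩🟩🟫🟫⬜🟫
⬛❓🟫🟦🔴⬛🟦⬛
⬛❓🟩🟩⬜⬛🟦🟩
⬛❓🟩🟩🟩⬛🟩❓
⬛❓❓❓❓❓❓❓

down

⬛❓🟩⬜⬛⬜⬜⬛
⬛❓⬜⬛⬜🟫🟩⬜
⬛❓🟩🟩🟫🟫⬜🟫
⬛❓🟫🟦🟩⬛🟦⬛
⬛❓🟩🟩🔴⬛🟦🟩
⬛❓🟩🟩🟩⬛🟩❓
⬛❓⬜🟩🟩🟩⬜❓
⬛❓❓❓❓❓❓❓

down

⬛❓⬜⬛⬜🟫🟩⬜
⬛❓🟩🟩🟫🟫⬜🟫
⬛❓🟫🟦🟩⬛🟦⬛
⬛❓🟩🟩⬜⬛🟦🟩
⬛❓🟩🟩🔴⬛🟩❓
⬛❓⬜🟩🟩🟩⬜❓
⬛❓🟫🟩🟫🟫🟩❓
⬛❓❓❓❓❓❓❓

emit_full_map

🟩⬜⬛⬜⬜⬛🟦
⬜⬛⬜🟫🟩⬜🟦
🟩🟩🟫🟫⬜🟫⬛
🟫🟦🟩⬛🟦⬛🟩
🟩🟩⬜⬛🟦🟩🟩
🟩🟩🔴⬛🟩❓❓
⬜🟩🟩🟩⬜❓❓
🟫🟩🟫🟫🟩❓❓

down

⬛❓🟩🟩🟫🟫⬜🟫
⬛❓🟫🟦🟩⬛🟦⬛
⬛❓🟩🟩⬜⬛🟦🟩
⬛❓🟩🟩🟩⬛🟩❓
⬛❓⬜🟩🔴🟩⬜❓
⬛❓🟫🟩🟫🟫🟩❓
⬛❓🟩🟦🟩🟩🟫❓
⬛⬛⬛⬛⬛⬛⬛⬛

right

❓🟩🟩🟫🟫⬜🟫⬛
❓🟫🟦🟩⬛🟦⬛🟩
❓🟩🟩⬜⬛🟦🟩🟩
❓🟩🟩🟩⬛🟩🟫❓
❓⬜🟩🟩🔴⬜⬜❓
❓🟫🟩🟫🟫🟩⬛❓
❓🟩🟦🟩🟩🟫🟩❓
⬛⬛⬛⬛⬛⬛⬛⬛

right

🟩🟩🟫🟫⬜🟫⬛❓
🟫🟦🟩⬛🟦⬛🟩❓
🟩🟩⬜⬛🟦🟩🟩❓
🟩🟩🟩⬛🟩🟫⬛❓
⬜🟩🟩🟩🔴⬜🟦❓
🟫🟩🟫🟫🟩⬛🟦❓
🟩🟦🟩🟩🟫🟩⬛❓
⬛⬛⬛⬛⬛⬛⬛⬛

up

⬜⬛⬜🟫🟩⬜🟦❓
🟩🟩🟫🟫⬜🟫⬛❓
🟫🟦🟩⬛🟦⬛🟩❓
🟩🟩⬜⬛🟦🟩🟩❓
🟩🟩🟩⬛🔴🟫⬛❓
⬜🟩🟩🟩⬜⬜🟦❓
🟫🟩🟫🟫🟩⬛🟦❓
🟩🟦🟩🟩🟫🟩⬛❓

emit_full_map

🟩⬜⬛⬜⬜⬛🟦
⬜⬛⬜🟫🟩⬜🟦
🟩🟩🟫🟫⬜🟫⬛
🟫🟦🟩⬛🟦⬛🟩
🟩🟩⬜⬛🟦🟩🟩
🟩🟩🟩⬛🔴🟫⬛
⬜🟩🟩🟩⬜⬜🟦
🟫🟩🟫🟫🟩⬛🟦
🟩🟦🟩🟩🟫🟩⬛

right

⬛⬜🟫🟩⬜🟦❓❓
🟩🟫🟫⬜🟫⬛❓❓
🟦🟩⬛🟦⬛🟩🟫❓
🟩⬜⬛🟦🟩🟩🟦❓
🟩🟩⬛🟩🔴⬛🟫❓
🟩🟩🟩⬜⬜🟦🟫❓
🟩🟫🟫🟩⬛🟦⬛❓
🟦🟩🟩🟫🟩⬛❓❓

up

⬜⬛⬜⬜⬛🟦❓❓
⬛⬜🟫🟩⬜🟦❓❓
🟩🟫🟫⬜🟫⬛⬛❓
🟦🟩⬛🟦⬛🟩🟫❓
🟩⬜⬛🟦🔴🟩🟦❓
🟩🟩⬛🟩🟫⬛🟫❓
🟩🟩🟩⬜⬜🟦🟫❓
🟩🟫🟫🟩⬛🟦⬛❓

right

⬛⬜⬜⬛🟦❓❓❓
⬜🟫🟩⬜🟦❓❓❓
🟫🟫⬜🟫⬛⬛🟩❓
🟩⬛🟦⬛🟩🟫🟩❓
⬜⬛🟦🟩🔴🟦🟫❓
🟩⬛🟩🟫⬛🟫🟫❓
🟩🟩⬜⬜🟦🟫🟫❓
🟫🟫🟩⬛🟦⬛❓❓

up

❓❓❓❓❓❓❓❓
⬛⬜⬜⬛🟦❓❓❓
⬜🟫🟩⬜🟦🟦🟩❓
🟫🟫⬜🟫⬛⬛🟩❓
🟩⬛🟦⬛🔴🟫🟩❓
⬜⬛🟦🟩🟩🟦🟫❓
🟩⬛🟩🟫⬛🟫🟫❓
🟩🟩⬜⬜🟦🟫🟫❓

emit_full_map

🟩⬜⬛⬜⬜⬛🟦❓❓
⬜⬛⬜🟫🟩⬜🟦🟦🟩
🟩🟩🟫🟫⬜🟫⬛⬛🟩
🟫🟦🟩⬛🟦⬛🔴🟫🟩
🟩🟩⬜⬛🟦🟩🟩🟦🟫
🟩🟩🟩⬛🟩🟫⬛🟫🟫
⬜🟩🟩🟩⬜⬜🟦🟫🟫
🟫🟩🟫🟫🟩⬛🟦⬛❓
🟩🟦🟩🟩🟫🟩⬛❓❓


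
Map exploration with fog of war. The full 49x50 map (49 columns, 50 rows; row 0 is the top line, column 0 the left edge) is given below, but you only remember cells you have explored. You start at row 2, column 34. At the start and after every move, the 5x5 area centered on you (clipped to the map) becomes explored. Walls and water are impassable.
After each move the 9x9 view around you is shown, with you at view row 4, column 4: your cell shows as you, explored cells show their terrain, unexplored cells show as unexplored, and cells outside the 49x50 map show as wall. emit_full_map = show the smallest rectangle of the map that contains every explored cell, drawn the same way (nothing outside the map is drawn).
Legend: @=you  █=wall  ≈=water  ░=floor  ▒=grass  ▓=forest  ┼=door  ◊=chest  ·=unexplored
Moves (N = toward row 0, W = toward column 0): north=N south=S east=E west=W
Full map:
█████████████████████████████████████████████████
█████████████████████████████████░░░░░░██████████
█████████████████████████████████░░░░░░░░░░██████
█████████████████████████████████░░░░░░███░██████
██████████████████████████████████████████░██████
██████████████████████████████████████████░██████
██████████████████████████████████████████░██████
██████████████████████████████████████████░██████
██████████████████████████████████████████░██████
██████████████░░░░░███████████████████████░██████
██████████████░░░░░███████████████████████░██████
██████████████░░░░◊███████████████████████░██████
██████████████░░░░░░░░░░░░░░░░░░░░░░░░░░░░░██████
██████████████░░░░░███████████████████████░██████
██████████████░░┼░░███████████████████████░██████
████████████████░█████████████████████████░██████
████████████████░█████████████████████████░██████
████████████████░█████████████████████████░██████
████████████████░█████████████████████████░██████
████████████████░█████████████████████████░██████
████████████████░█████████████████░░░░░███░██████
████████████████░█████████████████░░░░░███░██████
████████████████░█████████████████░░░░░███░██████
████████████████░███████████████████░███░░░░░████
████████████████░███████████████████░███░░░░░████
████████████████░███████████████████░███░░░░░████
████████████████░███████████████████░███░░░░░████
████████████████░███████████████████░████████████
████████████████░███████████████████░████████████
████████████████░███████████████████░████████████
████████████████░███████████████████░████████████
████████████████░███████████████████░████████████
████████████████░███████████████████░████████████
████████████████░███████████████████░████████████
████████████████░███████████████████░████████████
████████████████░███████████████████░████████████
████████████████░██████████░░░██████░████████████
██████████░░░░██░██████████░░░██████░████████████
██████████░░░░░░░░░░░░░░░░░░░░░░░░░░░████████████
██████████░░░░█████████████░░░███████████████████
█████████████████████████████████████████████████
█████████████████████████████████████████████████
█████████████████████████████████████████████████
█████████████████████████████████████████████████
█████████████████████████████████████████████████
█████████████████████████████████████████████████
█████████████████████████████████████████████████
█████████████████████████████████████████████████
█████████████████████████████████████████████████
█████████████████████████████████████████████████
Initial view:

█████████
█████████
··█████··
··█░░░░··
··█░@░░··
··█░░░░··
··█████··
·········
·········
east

█████████
█████████
·██████··
·█░░░░░··
·█░░@░░··
·█░░░░░··
·██████··
·········
·········

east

█████████
█████████
███████··
█░░░░░░··
█░░░@░░··
█░░░░░░··
███████··
·········
·········

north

█████████
█████████
█████████
███████··
█░░░@░░··
█░░░░░░··
█░░░░░░··
███████··
·········

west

█████████
█████████
█████████
·███████·
·█░░@░░░·
·█░░░░░░·
·█░░░░░░·
·███████·
·········

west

█████████
█████████
█████████
··███████
··█░@░░░░
··█░░░░░░
··█░░░░░░
··███████
·········

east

█████████
█████████
█████████
·███████·
·█░░@░░░·
·█░░░░░░·
·█░░░░░░·
·███████·
·········

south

█████████
█████████
·███████·
·█░░░░░░·
·█░░@░░░·
·█░░░░░░·
·███████·
·········
·········

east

█████████
█████████
███████··
█░░░░░░··
█░░░@░░··
█░░░░░░··
███████··
·········
·········

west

█████████
█████████
·███████·
·█░░░░░░·
·█░░@░░░·
·█░░░░░░·
·███████·
·········
·········

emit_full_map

███████
█░░░░░░
█░░@░░░
█░░░░░░
███████


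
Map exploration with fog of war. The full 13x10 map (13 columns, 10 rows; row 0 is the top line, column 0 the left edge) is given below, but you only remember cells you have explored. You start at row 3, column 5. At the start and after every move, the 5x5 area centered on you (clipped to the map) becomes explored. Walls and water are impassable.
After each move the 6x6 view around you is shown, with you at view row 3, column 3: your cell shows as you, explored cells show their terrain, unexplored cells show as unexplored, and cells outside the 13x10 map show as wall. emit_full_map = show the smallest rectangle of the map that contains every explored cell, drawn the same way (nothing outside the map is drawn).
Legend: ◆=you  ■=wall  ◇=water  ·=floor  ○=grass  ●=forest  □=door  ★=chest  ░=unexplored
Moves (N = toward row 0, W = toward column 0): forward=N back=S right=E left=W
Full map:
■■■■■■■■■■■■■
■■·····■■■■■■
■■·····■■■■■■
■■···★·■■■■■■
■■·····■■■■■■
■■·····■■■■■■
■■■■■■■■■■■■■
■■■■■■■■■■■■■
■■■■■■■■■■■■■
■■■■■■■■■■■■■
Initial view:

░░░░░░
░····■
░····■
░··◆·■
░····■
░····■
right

░░░░░░
····■■
····■■
··★◆■■
····■■
····■■

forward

■■■■■■
░■■■■■
····■■
···◆■■
··★·■■
····■■

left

■■■■■■
░■■■■■
░····■
░··◆·■
░··★·■
░····■

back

░■■■■■
░····■
░····■
░··◆·■
░····■
░····■

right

■■■■■■
····■■
····■■
··★◆■■
····■■
····■■

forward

■■■■■■
■■■■■■
····■■
···◆■■
··★·■■
····■■

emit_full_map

■■■■■■
····■■
···◆■■
··★·■■
····■■
····■■

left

■■■■■■
░■■■■■
░····■
░··◆·■
░··★·■
░····■

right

■■■■■■
■■■■■■
····■■
···◆■■
··★·■■
····■■


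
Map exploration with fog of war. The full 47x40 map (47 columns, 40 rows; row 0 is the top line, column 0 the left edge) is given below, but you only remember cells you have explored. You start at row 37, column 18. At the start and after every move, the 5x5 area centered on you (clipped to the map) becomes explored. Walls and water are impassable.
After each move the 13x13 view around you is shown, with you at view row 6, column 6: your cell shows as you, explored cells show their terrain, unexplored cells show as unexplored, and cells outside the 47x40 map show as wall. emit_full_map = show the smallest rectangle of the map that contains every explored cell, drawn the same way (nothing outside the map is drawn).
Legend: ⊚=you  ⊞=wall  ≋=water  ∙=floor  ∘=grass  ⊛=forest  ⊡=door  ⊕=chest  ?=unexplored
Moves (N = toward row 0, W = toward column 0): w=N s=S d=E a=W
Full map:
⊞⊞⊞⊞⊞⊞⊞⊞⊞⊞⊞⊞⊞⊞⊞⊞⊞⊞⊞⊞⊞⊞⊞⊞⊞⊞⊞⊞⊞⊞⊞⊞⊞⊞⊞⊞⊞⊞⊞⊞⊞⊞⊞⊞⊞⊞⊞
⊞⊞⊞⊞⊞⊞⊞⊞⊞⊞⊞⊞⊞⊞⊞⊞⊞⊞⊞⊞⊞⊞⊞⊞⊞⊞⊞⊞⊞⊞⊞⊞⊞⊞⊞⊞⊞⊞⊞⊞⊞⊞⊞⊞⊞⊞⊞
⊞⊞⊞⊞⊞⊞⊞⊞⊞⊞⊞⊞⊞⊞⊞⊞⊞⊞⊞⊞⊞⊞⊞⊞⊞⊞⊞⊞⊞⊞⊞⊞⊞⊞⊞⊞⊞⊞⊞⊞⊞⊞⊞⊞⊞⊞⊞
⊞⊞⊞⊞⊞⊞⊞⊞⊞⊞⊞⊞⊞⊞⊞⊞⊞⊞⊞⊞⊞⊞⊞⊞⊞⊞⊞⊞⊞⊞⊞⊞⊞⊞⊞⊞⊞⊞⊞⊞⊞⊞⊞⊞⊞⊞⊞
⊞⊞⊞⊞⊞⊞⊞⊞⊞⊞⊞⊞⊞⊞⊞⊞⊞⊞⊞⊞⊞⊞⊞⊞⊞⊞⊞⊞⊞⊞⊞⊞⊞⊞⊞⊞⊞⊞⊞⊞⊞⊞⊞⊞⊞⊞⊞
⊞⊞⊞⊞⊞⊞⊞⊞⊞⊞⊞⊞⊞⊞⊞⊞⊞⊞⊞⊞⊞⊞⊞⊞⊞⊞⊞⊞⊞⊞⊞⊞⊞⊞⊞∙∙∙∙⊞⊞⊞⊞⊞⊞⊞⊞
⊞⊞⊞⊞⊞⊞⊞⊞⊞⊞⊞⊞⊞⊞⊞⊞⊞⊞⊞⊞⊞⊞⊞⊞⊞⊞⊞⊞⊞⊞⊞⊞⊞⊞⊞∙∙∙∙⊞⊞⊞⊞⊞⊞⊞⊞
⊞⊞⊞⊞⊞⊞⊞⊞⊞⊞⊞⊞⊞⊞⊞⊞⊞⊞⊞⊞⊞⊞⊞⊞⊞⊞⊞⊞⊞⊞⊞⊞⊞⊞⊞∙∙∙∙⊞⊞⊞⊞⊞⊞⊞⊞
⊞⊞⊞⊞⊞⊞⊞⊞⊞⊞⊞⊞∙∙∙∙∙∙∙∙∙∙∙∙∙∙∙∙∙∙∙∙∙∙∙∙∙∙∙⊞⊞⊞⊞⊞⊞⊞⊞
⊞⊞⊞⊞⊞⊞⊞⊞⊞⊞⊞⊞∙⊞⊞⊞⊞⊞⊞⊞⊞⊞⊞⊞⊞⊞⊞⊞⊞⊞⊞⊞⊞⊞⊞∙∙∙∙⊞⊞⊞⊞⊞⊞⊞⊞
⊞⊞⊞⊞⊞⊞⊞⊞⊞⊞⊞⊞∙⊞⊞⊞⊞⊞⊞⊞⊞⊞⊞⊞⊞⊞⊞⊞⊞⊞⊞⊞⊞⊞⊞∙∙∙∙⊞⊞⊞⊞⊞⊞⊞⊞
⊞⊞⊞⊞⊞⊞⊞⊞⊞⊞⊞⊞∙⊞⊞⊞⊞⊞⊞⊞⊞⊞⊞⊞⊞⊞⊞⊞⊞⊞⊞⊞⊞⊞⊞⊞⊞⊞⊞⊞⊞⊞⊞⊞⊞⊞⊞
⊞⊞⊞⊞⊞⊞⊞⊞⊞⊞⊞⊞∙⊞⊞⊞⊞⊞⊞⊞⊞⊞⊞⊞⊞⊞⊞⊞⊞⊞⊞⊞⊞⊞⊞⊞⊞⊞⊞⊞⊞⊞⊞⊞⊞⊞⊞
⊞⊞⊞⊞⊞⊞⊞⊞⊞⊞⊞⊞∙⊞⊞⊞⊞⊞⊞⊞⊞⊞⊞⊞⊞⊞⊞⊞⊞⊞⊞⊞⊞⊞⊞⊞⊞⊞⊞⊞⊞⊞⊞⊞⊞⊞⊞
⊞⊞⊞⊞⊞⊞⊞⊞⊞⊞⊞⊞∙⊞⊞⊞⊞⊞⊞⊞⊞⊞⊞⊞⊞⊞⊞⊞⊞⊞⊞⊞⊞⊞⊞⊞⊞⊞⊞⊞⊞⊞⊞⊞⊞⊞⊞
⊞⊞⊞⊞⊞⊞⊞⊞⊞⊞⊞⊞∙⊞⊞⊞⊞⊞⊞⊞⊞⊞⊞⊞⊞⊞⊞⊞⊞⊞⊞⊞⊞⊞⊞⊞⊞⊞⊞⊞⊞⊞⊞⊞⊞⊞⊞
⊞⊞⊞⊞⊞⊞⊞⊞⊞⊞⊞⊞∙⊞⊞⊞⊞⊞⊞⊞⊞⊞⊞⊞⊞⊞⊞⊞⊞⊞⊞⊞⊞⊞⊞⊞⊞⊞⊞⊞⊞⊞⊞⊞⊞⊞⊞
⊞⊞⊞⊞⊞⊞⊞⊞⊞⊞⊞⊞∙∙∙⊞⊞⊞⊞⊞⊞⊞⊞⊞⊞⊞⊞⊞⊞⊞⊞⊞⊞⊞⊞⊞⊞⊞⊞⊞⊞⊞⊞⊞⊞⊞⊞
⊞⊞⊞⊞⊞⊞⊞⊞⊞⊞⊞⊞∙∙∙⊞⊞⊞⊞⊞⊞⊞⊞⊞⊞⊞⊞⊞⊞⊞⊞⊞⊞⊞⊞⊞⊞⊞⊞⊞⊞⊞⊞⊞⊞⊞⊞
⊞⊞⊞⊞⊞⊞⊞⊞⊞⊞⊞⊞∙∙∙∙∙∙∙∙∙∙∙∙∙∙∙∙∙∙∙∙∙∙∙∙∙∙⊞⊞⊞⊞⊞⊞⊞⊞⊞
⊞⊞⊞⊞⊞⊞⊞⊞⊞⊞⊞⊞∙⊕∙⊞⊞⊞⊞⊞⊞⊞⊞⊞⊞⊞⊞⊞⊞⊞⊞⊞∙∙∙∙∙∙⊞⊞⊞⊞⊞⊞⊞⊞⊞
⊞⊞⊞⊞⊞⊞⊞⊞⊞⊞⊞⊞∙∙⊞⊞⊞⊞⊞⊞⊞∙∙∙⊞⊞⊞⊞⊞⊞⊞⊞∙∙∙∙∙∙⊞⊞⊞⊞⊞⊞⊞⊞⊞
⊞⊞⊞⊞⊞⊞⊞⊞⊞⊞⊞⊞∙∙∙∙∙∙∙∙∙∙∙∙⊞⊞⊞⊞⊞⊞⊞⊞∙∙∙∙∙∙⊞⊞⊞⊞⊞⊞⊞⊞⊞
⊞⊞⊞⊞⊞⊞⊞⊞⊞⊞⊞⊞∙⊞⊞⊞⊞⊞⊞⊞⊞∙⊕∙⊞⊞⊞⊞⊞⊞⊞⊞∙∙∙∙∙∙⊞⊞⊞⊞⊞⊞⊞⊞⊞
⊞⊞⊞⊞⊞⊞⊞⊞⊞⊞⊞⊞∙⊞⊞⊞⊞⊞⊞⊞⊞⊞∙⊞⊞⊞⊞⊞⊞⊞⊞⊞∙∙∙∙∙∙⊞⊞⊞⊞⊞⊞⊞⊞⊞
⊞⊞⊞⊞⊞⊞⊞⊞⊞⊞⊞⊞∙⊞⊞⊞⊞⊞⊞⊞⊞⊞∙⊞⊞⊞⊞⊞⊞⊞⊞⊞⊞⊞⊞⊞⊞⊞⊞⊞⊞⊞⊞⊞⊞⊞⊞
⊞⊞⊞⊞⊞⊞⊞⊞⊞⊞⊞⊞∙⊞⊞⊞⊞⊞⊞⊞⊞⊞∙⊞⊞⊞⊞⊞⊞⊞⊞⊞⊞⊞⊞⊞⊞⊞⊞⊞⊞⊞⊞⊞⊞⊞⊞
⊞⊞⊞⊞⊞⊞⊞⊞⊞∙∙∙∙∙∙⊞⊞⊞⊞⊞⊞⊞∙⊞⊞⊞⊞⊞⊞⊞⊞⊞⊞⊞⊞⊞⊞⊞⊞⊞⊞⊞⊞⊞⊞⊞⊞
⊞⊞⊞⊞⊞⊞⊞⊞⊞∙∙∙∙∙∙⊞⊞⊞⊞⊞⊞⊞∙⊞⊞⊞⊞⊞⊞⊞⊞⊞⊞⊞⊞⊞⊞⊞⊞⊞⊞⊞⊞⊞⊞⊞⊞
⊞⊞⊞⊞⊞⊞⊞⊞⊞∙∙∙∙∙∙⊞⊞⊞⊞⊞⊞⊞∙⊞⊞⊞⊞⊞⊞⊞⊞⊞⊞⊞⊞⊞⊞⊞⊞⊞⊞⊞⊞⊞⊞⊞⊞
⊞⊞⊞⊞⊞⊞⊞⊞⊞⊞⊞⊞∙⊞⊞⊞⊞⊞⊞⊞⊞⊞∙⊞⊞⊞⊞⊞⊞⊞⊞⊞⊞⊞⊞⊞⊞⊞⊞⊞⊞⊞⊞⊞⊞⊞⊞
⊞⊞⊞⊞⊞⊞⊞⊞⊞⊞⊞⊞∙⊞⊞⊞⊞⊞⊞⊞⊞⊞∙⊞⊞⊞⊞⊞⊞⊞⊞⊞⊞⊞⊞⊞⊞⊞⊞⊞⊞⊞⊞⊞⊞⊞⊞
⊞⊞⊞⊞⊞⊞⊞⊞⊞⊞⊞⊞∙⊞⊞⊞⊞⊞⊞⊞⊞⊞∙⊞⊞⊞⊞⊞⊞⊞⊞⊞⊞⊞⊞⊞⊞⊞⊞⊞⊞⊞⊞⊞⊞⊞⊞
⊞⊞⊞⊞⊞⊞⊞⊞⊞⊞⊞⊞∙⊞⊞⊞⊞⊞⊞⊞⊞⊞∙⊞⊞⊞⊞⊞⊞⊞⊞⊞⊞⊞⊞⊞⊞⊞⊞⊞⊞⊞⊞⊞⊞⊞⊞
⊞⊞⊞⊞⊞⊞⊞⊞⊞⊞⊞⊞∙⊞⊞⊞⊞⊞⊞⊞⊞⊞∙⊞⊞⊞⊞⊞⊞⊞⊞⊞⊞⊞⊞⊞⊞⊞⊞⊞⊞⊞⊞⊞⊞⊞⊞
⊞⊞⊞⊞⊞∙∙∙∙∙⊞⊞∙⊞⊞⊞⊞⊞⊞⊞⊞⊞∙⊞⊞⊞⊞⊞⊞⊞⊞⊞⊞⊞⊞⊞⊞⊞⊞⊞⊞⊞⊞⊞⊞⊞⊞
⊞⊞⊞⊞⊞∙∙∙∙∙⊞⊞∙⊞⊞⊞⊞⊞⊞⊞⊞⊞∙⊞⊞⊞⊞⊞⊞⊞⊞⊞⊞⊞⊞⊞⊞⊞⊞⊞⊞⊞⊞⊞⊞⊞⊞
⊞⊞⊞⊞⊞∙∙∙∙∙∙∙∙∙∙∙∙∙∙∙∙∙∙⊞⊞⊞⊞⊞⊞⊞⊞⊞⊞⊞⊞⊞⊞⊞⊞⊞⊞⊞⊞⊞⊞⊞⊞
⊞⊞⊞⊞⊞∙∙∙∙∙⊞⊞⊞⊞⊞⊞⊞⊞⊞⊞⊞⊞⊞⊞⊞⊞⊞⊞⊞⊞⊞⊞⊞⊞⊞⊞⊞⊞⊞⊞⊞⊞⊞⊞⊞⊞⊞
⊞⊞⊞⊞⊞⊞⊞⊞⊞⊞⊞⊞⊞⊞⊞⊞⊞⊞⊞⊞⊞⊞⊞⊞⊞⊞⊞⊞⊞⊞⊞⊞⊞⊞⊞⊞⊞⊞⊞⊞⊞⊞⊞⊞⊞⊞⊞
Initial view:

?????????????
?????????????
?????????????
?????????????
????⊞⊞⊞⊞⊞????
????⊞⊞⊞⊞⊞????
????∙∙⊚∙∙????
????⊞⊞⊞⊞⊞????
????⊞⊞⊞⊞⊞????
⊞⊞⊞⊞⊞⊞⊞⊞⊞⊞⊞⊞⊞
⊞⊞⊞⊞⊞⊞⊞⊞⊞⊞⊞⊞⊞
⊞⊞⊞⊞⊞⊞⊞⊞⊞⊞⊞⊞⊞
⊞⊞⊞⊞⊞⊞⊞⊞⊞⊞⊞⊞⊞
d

?????????????
?????????????
?????????????
?????????????
???⊞⊞⊞⊞⊞⊞????
???⊞⊞⊞⊞⊞⊞????
???∙∙∙⊚∙∙????
???⊞⊞⊞⊞⊞⊞????
???⊞⊞⊞⊞⊞⊞????
⊞⊞⊞⊞⊞⊞⊞⊞⊞⊞⊞⊞⊞
⊞⊞⊞⊞⊞⊞⊞⊞⊞⊞⊞⊞⊞
⊞⊞⊞⊞⊞⊞⊞⊞⊞⊞⊞⊞⊞
⊞⊞⊞⊞⊞⊞⊞⊞⊞⊞⊞⊞⊞

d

?????????????
?????????????
?????????????
?????????????
??⊞⊞⊞⊞⊞⊞∙????
??⊞⊞⊞⊞⊞⊞∙????
??∙∙∙∙⊚∙∙????
??⊞⊞⊞⊞⊞⊞⊞????
??⊞⊞⊞⊞⊞⊞⊞????
⊞⊞⊞⊞⊞⊞⊞⊞⊞⊞⊞⊞⊞
⊞⊞⊞⊞⊞⊞⊞⊞⊞⊞⊞⊞⊞
⊞⊞⊞⊞⊞⊞⊞⊞⊞⊞⊞⊞⊞
⊞⊞⊞⊞⊞⊞⊞⊞⊞⊞⊞⊞⊞

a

?????????????
?????????????
?????????????
?????????????
???⊞⊞⊞⊞⊞⊞∙???
???⊞⊞⊞⊞⊞⊞∙???
???∙∙∙⊚∙∙∙???
???⊞⊞⊞⊞⊞⊞⊞???
???⊞⊞⊞⊞⊞⊞⊞???
⊞⊞⊞⊞⊞⊞⊞⊞⊞⊞⊞⊞⊞
⊞⊞⊞⊞⊞⊞⊞⊞⊞⊞⊞⊞⊞
⊞⊞⊞⊞⊞⊞⊞⊞⊞⊞⊞⊞⊞
⊞⊞⊞⊞⊞⊞⊞⊞⊞⊞⊞⊞⊞

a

?????????????
?????????????
?????????????
?????????????
????⊞⊞⊞⊞⊞⊞∙??
????⊞⊞⊞⊞⊞⊞∙??
????∙∙⊚∙∙∙∙??
????⊞⊞⊞⊞⊞⊞⊞??
????⊞⊞⊞⊞⊞⊞⊞??
⊞⊞⊞⊞⊞⊞⊞⊞⊞⊞⊞⊞⊞
⊞⊞⊞⊞⊞⊞⊞⊞⊞⊞⊞⊞⊞
⊞⊞⊞⊞⊞⊞⊞⊞⊞⊞⊞⊞⊞
⊞⊞⊞⊞⊞⊞⊞⊞⊞⊞⊞⊞⊞

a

?????????????
?????????????
?????????????
?????????????
????⊞⊞⊞⊞⊞⊞⊞∙?
????⊞⊞⊞⊞⊞⊞⊞∙?
????∙∙⊚∙∙∙∙∙?
????⊞⊞⊞⊞⊞⊞⊞⊞?
????⊞⊞⊞⊞⊞⊞⊞⊞?
⊞⊞⊞⊞⊞⊞⊞⊞⊞⊞⊞⊞⊞
⊞⊞⊞⊞⊞⊞⊞⊞⊞⊞⊞⊞⊞
⊞⊞⊞⊞⊞⊞⊞⊞⊞⊞⊞⊞⊞
⊞⊞⊞⊞⊞⊞⊞⊞⊞⊞⊞⊞⊞

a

?????????????
?????????????
?????????????
?????????????
????⊞⊞⊞⊞⊞⊞⊞⊞∙
????⊞⊞⊞⊞⊞⊞⊞⊞∙
????∙∙⊚∙∙∙∙∙∙
????⊞⊞⊞⊞⊞⊞⊞⊞⊞
????⊞⊞⊞⊞⊞⊞⊞⊞⊞
⊞⊞⊞⊞⊞⊞⊞⊞⊞⊞⊞⊞⊞
⊞⊞⊞⊞⊞⊞⊞⊞⊞⊞⊞⊞⊞
⊞⊞⊞⊞⊞⊞⊞⊞⊞⊞⊞⊞⊞
⊞⊞⊞⊞⊞⊞⊞⊞⊞⊞⊞⊞⊞

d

?????????????
?????????????
?????????????
?????????????
???⊞⊞⊞⊞⊞⊞⊞⊞∙?
???⊞⊞⊞⊞⊞⊞⊞⊞∙?
???∙∙∙⊚∙∙∙∙∙?
???⊞⊞⊞⊞⊞⊞⊞⊞⊞?
???⊞⊞⊞⊞⊞⊞⊞⊞⊞?
⊞⊞⊞⊞⊞⊞⊞⊞⊞⊞⊞⊞⊞
⊞⊞⊞⊞⊞⊞⊞⊞⊞⊞⊞⊞⊞
⊞⊞⊞⊞⊞⊞⊞⊞⊞⊞⊞⊞⊞
⊞⊞⊞⊞⊞⊞⊞⊞⊞⊞⊞⊞⊞

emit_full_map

⊞⊞⊞⊞⊞⊞⊞⊞∙
⊞⊞⊞⊞⊞⊞⊞⊞∙
∙∙∙⊚∙∙∙∙∙
⊞⊞⊞⊞⊞⊞⊞⊞⊞
⊞⊞⊞⊞⊞⊞⊞⊞⊞

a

?????????????
?????????????
?????????????
?????????????
????⊞⊞⊞⊞⊞⊞⊞⊞∙
????⊞⊞⊞⊞⊞⊞⊞⊞∙
????∙∙⊚∙∙∙∙∙∙
????⊞⊞⊞⊞⊞⊞⊞⊞⊞
????⊞⊞⊞⊞⊞⊞⊞⊞⊞
⊞⊞⊞⊞⊞⊞⊞⊞⊞⊞⊞⊞⊞
⊞⊞⊞⊞⊞⊞⊞⊞⊞⊞⊞⊞⊞
⊞⊞⊞⊞⊞⊞⊞⊞⊞⊞⊞⊞⊞
⊞⊞⊞⊞⊞⊞⊞⊞⊞⊞⊞⊞⊞

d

?????????????
?????????????
?????????????
?????????????
???⊞⊞⊞⊞⊞⊞⊞⊞∙?
???⊞⊞⊞⊞⊞⊞⊞⊞∙?
???∙∙∙⊚∙∙∙∙∙?
???⊞⊞⊞⊞⊞⊞⊞⊞⊞?
???⊞⊞⊞⊞⊞⊞⊞⊞⊞?
⊞⊞⊞⊞⊞⊞⊞⊞⊞⊞⊞⊞⊞
⊞⊞⊞⊞⊞⊞⊞⊞⊞⊞⊞⊞⊞
⊞⊞⊞⊞⊞⊞⊞⊞⊞⊞⊞⊞⊞
⊞⊞⊞⊞⊞⊞⊞⊞⊞⊞⊞⊞⊞
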